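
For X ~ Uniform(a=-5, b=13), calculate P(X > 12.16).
0.046667

We have X ~ Uniform(a=-5, b=13).

P(X > 12.16) = 1 - P(X ≤ 12.16)
                = 1 - F(12.16)
                = 1 - 0.953333
                = 0.046667

So there's approximately a 4.7% chance that X exceeds 12.16.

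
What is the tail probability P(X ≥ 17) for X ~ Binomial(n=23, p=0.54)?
0.041735

We have X ~ Binomial(n=23, p=0.54).

For discrete distributions, P(X ≥ 17) = 1 - P(X ≤ 16).

P(X ≤ 16) = 0.958265
P(X ≥ 17) = 1 - 0.958265 = 0.041735

So there's approximately a 4.2% chance that X is at least 17.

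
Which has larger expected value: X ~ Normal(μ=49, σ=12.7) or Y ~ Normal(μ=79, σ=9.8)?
Y has larger mean (79.0000 > 49.0000)

Compute the expected value for each distribution:

X ~ Normal(μ=49, σ=12.7):
E[X] = 49.0000

Y ~ Normal(μ=79, σ=9.8):
E[Y] = 79.0000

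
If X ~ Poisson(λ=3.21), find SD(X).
1.7916

We have X ~ Poisson(λ=3.21).

For a Poisson distribution with λ=3.21:
σ = √Var(X) = 1.7916

The standard deviation is the square root of the variance.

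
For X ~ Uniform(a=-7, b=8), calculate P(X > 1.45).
0.436667

We have X ~ Uniform(a=-7, b=8).

P(X > 1.45) = 1 - P(X ≤ 1.45)
                = 1 - F(1.45)
                = 1 - 0.563333
                = 0.436667

So there's approximately a 43.7% chance that X exceeds 1.45.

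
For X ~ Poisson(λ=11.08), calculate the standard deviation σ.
3.3287

We have X ~ Poisson(λ=11.08).

For a Poisson distribution with λ=11.08:
σ = √Var(X) = 3.3287

The standard deviation is the square root of the variance.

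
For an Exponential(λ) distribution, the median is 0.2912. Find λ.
λ = 2.3803

For X ~ Exponential(λ), the CDF is F(x) = 1 - e^(-λx).
The median m satisfies F(m) = 0.5:
1 - e^(-λm) = 0.5
e^(-λm) = 0.5
λm = ln(2)
m = ln(2) / λ

Given m = 0.2912:
λ = ln(2) / 0.2912 = 0.693147 / 0.2912 = 2.3803

Verification: ln(2) / 2.3803 = 0.2912 ✓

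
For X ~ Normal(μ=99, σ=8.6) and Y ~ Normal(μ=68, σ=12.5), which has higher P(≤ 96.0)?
Y has higher probability (P(Y ≤ 96.0) = 0.9875 > P(X ≤ 96.0) = 0.3636)

Compute P(≤ 96.0) for each distribution:

X ~ Normal(μ=99, σ=8.6):
P(X ≤ 96.0) = 0.3636

Y ~ Normal(μ=68, σ=12.5):
P(Y ≤ 96.0) = 0.9875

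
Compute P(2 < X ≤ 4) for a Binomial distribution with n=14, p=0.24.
0.459367

We have X ~ Binomial(n=14, p=0.24).

To find P(2 < X ≤ 4), we use:
P(2 < X ≤ 4) = P(X ≤ 4) - P(X ≤ 2)
                 = F(4) - F(2)
                 = 0.770276 - 0.310909
                 = 0.459367

So there's approximately a 45.9% chance that X falls in this range.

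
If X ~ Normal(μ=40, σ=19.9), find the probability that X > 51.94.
0.274253

We have X ~ Normal(μ=40, σ=19.9).

P(X > 51.94) = 1 - P(X ≤ 51.94)
                = 1 - F(51.94)
                = 1 - 0.725747
                = 0.274253

So there's approximately a 27.4% chance that X exceeds 51.94.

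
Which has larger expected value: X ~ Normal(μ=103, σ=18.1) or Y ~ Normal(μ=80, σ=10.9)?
X has larger mean (103.0000 > 80.0000)

Compute the expected value for each distribution:

X ~ Normal(μ=103, σ=18.1):
E[X] = 103.0000

Y ~ Normal(μ=80, σ=10.9):
E[Y] = 80.0000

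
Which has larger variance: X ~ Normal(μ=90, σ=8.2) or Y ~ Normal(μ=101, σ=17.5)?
Y has larger variance (306.2500 > 67.2400)

Compute the variance for each distribution:

X ~ Normal(μ=90, σ=8.2):
Var(X) = 67.2400

Y ~ Normal(μ=101, σ=17.5):
Var(Y) = 306.2500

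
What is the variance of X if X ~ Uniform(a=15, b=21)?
3.0000

We have X ~ Uniform(a=15, b=21).

For a Uniform distribution with a=15, b=21:
Var(X) = 3.0000

The variance measures the spread of the distribution around the mean.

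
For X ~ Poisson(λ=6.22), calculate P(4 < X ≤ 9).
0.643412

We have X ~ Poisson(λ=6.22).

To find P(4 < X ≤ 9), we use:
P(4 < X ≤ 9) = P(X ≤ 9) - P(X ≤ 4)
                 = F(9) - F(4)
                 = 0.900100 - 0.256687
                 = 0.643412

So there's approximately a 64.3% chance that X falls in this range.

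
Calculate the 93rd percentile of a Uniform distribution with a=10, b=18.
17.4400

We have X ~ Uniform(a=10, b=18).

We want to find x such that P(X ≤ x) = 0.93.

This is the 93rd percentile, which means 93% of values fall below this point.

Using the inverse CDF (quantile function):
x = F⁻¹(0.93) = 17.4400

Verification: P(X ≤ 17.4400) = 0.93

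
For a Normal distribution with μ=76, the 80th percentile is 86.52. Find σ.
σ = 12.4997

For X ~ Normal(μ, σ), the p-th percentile satisfies x = μ + z_p × σ,
where z_p = Φ⁻¹(p) is the standard normal quantile.

Step 1: z_{0.8} = Φ⁻¹(0.8) = 0.8416

Step 2: Solve for σ:
86.52 = 76 + 0.8416 × σ
σ = (86.52 - 76) / 0.8416
σ = 10.52 / 0.8416
σ = 12.4997

Verification: μ + z × σ = 76 + 0.8416 × 12.4997 = 86.52 ✓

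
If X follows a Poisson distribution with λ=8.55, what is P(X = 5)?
0.073694

We have X ~ Poisson(λ=8.55).

For a Poisson distribution, the PMF gives us the probability of each outcome.

Using the PMF formula:
P(X = 5) = 0.073694

Rounded to 4 decimal places: 0.0737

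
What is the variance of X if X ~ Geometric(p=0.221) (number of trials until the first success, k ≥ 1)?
15.9497

We have X ~ Geometric(p=0.221) (number of trials until the first success, k ≥ 1).

For a Geometric distribution with p=0.221 (number of trials until the first success, k ≥ 1):
Var(X) = 15.9497

The variance measures the spread of the distribution around the mean.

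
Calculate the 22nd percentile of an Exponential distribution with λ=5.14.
0.0483

We have X ~ Exponential(λ=5.14).

We want to find x such that P(X ≤ x) = 0.22.

This is the 22nd percentile, which means 22% of values fall below this point.

Using the inverse CDF (quantile function):
x = F⁻¹(0.22) = 0.0483

Verification: P(X ≤ 0.0483) = 0.22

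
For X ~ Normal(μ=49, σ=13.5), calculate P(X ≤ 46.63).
0.430322

We have X ~ Normal(μ=49, σ=13.5).

The CDF gives us P(X ≤ k).

Using the CDF:
P(X ≤ 46.63) = 0.430322

This means there's approximately a 43.0% chance that X is at most 46.63.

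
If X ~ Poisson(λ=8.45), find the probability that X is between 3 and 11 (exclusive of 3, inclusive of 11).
0.821728

We have X ~ Poisson(λ=8.45).

To find P(3 < X ≤ 11), we use:
P(3 < X ≤ 11) = P(X ≤ 11) - P(X ≤ 3)
                 = F(11) - F(3)
                 = 0.852896 - 0.031167
                 = 0.821728

So there's approximately a 82.2% chance that X falls in this range.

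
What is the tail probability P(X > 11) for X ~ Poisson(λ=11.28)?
0.454120

We have X ~ Poisson(λ=11.28).

P(X > 11) = 1 - P(X ≤ 11)
                = 1 - F(11)
                = 1 - 0.545880
                = 0.454120

So there's approximately a 45.4% chance that X exceeds 11.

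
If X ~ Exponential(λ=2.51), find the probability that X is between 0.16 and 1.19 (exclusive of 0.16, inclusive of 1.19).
0.618805

We have X ~ Exponential(λ=2.51).

To find P(0.16 < X ≤ 1.19), we use:
P(0.16 < X ≤ 1.19) = P(X ≤ 1.19) - P(X ≤ 0.16)
                 = F(1.19) - F(0.16)
                 = 0.949556 - 0.330752
                 = 0.618805

So there's approximately a 61.9% chance that X falls in this range.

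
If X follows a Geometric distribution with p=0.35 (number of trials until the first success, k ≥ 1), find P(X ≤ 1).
0.350000

We have X ~ Geometric(p=0.35) (number of trials until the first success, k ≥ 1).

The CDF gives us P(X ≤ k).

Using the CDF:
P(X ≤ 1) = 0.350000

This means there's approximately a 35.0% chance that X is at most 1.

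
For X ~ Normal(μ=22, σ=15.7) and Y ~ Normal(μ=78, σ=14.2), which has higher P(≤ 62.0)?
X has higher probability (P(X ≤ 62.0) = 0.9946 > P(Y ≤ 62.0) = 0.1299)

Compute P(≤ 62.0) for each distribution:

X ~ Normal(μ=22, σ=15.7):
P(X ≤ 62.0) = 0.9946

Y ~ Normal(μ=78, σ=14.2):
P(Y ≤ 62.0) = 0.1299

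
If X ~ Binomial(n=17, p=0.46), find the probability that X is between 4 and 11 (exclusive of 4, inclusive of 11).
0.913254

We have X ~ Binomial(n=17, p=0.46).

To find P(4 < X ≤ 11), we use:
P(4 < X ≤ 11) = P(X ≤ 11) - P(X ≤ 4)
                 = F(11) - F(4)
                 = 0.963721 - 0.050466
                 = 0.913254

So there's approximately a 91.3% chance that X falls in this range.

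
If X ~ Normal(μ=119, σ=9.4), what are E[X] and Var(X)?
E[X] = 119.0000, Var(X) = 88.3600

We have X ~ Normal(μ=119, σ=9.4).

For a Normal distribution with μ=119, σ=9.4:

Expected value:
E[X] = 119.0000

Variance:
Var(X) = 88.3600

Standard deviation:
σ = √Var(X) = 9.4000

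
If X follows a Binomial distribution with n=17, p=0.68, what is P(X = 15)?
0.042803

We have X ~ Binomial(n=17, p=0.68).

For a Binomial distribution, the PMF gives us the probability of each outcome.

Using the PMF formula:
P(X = 15) = 0.042803

Rounded to 4 decimal places: 0.0428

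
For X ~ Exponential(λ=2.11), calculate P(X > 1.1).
0.098175

We have X ~ Exponential(λ=2.11).

P(X > 1.1) = 1 - P(X ≤ 1.1)
                = 1 - F(1.1)
                = 1 - 0.901825
                = 0.098175

So there's approximately a 9.8% chance that X exceeds 1.1.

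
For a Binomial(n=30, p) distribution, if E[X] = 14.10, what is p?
p = 0.47

For a Binomial(n, p) distribution:
E[X] = n × p

Given n = 30 and E[X] = 14.10:
14.10 = 30 × p
p = 14.10 / 30 = 0.47

Verification: Binomial(30, 0.47) has E[X] = 14.10 ✓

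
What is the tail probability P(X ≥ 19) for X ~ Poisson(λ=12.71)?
0.058954

We have X ~ Poisson(λ=12.71).

For discrete distributions, P(X ≥ 19) = 1 - P(X ≤ 18).

P(X ≤ 18) = 0.941046
P(X ≥ 19) = 1 - 0.941046 = 0.058954

So there's approximately a 5.9% chance that X is at least 19.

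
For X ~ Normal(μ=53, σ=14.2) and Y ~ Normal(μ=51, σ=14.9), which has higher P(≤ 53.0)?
Y has higher probability (P(Y ≤ 53.0) = 0.5534 > P(X ≤ 53.0) = 0.5000)

Compute P(≤ 53.0) for each distribution:

X ~ Normal(μ=53, σ=14.2):
P(X ≤ 53.0) = 0.5000

Y ~ Normal(μ=51, σ=14.9):
P(Y ≤ 53.0) = 0.5534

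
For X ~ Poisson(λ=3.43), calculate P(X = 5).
0.128132

We have X ~ Poisson(λ=3.43).

For a Poisson distribution, the PMF gives us the probability of each outcome.

Using the PMF formula:
P(X = 5) = 0.128132

Rounded to 4 decimal places: 0.1281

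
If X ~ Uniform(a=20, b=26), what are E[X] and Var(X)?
E[X] = 23.0000, Var(X) = 3.0000

We have X ~ Uniform(a=20, b=26).

For a Uniform distribution with a=20, b=26:

Expected value:
E[X] = 23.0000

Variance:
Var(X) = 3.0000

Standard deviation:
σ = √Var(X) = 1.7321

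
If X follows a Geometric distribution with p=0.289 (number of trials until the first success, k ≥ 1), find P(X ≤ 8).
0.934693

We have X ~ Geometric(p=0.289) (number of trials until the first success, k ≥ 1).

The CDF gives us P(X ≤ k).

Using the CDF:
P(X ≤ 8) = 0.934693

This means there's approximately a 93.5% chance that X is at most 8.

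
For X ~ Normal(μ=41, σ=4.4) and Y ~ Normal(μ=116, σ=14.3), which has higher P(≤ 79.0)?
X has higher probability (P(X ≤ 79.0) = 1.0000 > P(Y ≤ 79.0) = 0.0048)

Compute P(≤ 79.0) for each distribution:

X ~ Normal(μ=41, σ=4.4):
P(X ≤ 79.0) = 1.0000

Y ~ Normal(μ=116, σ=14.3):
P(Y ≤ 79.0) = 0.0048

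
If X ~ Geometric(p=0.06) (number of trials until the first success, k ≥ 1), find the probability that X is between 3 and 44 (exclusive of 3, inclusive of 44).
0.764875

We have X ~ Geometric(p=0.06) (number of trials until the first success, k ≥ 1).

To find P(3 < X ≤ 44), we use:
P(3 < X ≤ 44) = P(X ≤ 44) - P(X ≤ 3)
                 = F(44) - F(3)
                 = 0.934291 - 0.169416
                 = 0.764875

So there's approximately a 76.5% chance that X falls in this range.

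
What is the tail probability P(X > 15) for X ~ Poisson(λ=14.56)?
0.386937

We have X ~ Poisson(λ=14.56).

P(X > 15) = 1 - P(X ≤ 15)
                = 1 - F(15)
                = 1 - 0.613063
                = 0.386937

So there's approximately a 38.7% chance that X exceeds 15.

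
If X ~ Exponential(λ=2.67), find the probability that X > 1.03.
0.063921

We have X ~ Exponential(λ=2.67).

P(X > 1.03) = 1 - P(X ≤ 1.03)
                = 1 - F(1.03)
                = 1 - 0.936079
                = 0.063921

So there's approximately a 6.4% chance that X exceeds 1.03.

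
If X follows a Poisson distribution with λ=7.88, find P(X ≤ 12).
0.941806

We have X ~ Poisson(λ=7.88).

The CDF gives us P(X ≤ k).

Using the CDF:
P(X ≤ 12) = 0.941806

This means there's approximately a 94.2% chance that X is at most 12.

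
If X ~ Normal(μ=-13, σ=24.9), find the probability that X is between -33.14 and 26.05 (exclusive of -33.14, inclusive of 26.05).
0.732286

We have X ~ Normal(μ=-13, σ=24.9).

To find P(-33.14 < X ≤ 26.05), we use:
P(-33.14 < X ≤ 26.05) = P(X ≤ 26.05) - P(X ≤ -33.14)
                 = F(26.05) - F(-33.14)
                 = 0.941591 - 0.209305
                 = 0.732286

So there's approximately a 73.2% chance that X falls in this range.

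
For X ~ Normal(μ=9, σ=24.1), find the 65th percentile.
18.2862

We have X ~ Normal(μ=9, σ=24.1).

We want to find x such that P(X ≤ x) = 0.65.

This is the 65th percentile, which means 65% of values fall below this point.

Using the inverse CDF (quantile function):
x = F⁻¹(0.65) = 18.2862

Verification: P(X ≤ 18.2862) = 0.65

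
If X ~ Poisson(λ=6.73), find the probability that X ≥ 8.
0.361127

We have X ~ Poisson(λ=6.73).

For discrete distributions, P(X ≥ 8) = 1 - P(X ≤ 7).

P(X ≤ 7) = 0.638873
P(X ≥ 8) = 1 - 0.638873 = 0.361127

So there's approximately a 36.1% chance that X is at least 8.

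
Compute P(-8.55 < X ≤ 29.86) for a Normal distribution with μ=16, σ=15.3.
0.763207

We have X ~ Normal(μ=16, σ=15.3).

To find P(-8.55 < X ≤ 29.86), we use:
P(-8.55 < X ≤ 29.86) = P(X ≤ 29.86) - P(X ≤ -8.55)
                 = F(29.86) - F(-8.55)
                 = 0.817501 - 0.054294
                 = 0.763207

So there's approximately a 76.3% chance that X falls in this range.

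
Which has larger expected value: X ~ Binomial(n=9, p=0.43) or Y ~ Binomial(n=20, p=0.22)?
Y has larger mean (4.4000 > 3.8700)

Compute the expected value for each distribution:

X ~ Binomial(n=9, p=0.43):
E[X] = 3.8700

Y ~ Binomial(n=20, p=0.22):
E[Y] = 4.4000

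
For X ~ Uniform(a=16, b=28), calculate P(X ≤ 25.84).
0.820000

We have X ~ Uniform(a=16, b=28).

The CDF gives us P(X ≤ k).

Using the CDF:
P(X ≤ 25.84) = 0.820000

This means there's approximately a 82.0% chance that X is at most 25.84.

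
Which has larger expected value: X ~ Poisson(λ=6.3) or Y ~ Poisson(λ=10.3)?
Y has larger mean (10.3000 > 6.3000)

Compute the expected value for each distribution:

X ~ Poisson(λ=6.3):
E[X] = 6.3000

Y ~ Poisson(λ=10.3):
E[Y] = 10.3000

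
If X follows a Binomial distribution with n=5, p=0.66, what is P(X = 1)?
0.044099

We have X ~ Binomial(n=5, p=0.66).

For a Binomial distribution, the PMF gives us the probability of each outcome.

Using the PMF formula:
P(X = 1) = 0.044099

Rounded to 4 decimal places: 0.0441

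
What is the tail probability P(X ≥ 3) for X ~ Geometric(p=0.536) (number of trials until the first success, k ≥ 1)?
0.215296

We have X ~ Geometric(p=0.536) (number of trials until the first success, k ≥ 1).

For discrete distributions, P(X ≥ 3) = 1 - P(X ≤ 2).

P(X ≤ 2) = 0.784704
P(X ≥ 3) = 1 - 0.784704 = 0.215296

So there's approximately a 21.5% chance that X is at least 3.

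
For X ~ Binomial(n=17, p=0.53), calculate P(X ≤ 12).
0.957492

We have X ~ Binomial(n=17, p=0.53).

The CDF gives us P(X ≤ k).

Using the CDF:
P(X ≤ 12) = 0.957492

This means there's approximately a 95.7% chance that X is at most 12.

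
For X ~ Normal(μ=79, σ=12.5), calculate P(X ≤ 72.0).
0.287740

We have X ~ Normal(μ=79, σ=12.5).

The CDF gives us P(X ≤ k).

Using the CDF:
P(X ≤ 72.0) = 0.287740

This means there's approximately a 28.8% chance that X is at most 72.0.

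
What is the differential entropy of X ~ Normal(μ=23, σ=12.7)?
3.9605 nats

We have X ~ Normal(μ=23, σ=12.7).

The differential entropy measures the uncertainty or information content of the distribution.

For a Normal distribution with μ=23, σ=12.7:
h(X) = 3.9605 nats

(In bits, this would be 5.7139 bits.)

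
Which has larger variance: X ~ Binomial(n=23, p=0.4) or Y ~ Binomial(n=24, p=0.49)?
Y has larger variance (5.9976 > 5.5200)

Compute the variance for each distribution:

X ~ Binomial(n=23, p=0.4):
Var(X) = 5.5200

Y ~ Binomial(n=24, p=0.49):
Var(Y) = 5.9976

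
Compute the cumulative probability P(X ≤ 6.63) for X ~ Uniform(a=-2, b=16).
0.479444

We have X ~ Uniform(a=-2, b=16).

The CDF gives us P(X ≤ k).

Using the CDF:
P(X ≤ 6.63) = 0.479444

This means there's approximately a 47.9% chance that X is at most 6.63.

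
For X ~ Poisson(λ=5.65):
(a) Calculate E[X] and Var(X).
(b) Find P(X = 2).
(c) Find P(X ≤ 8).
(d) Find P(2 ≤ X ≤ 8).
(a) E[X] = 5.6500, Var(X) = 5.6500
(b) P(X = 2) = 0.056144
(c) P(X ≤ 8) = 0.881195
(d) P(2 ≤ X ≤ 8) = 0.857804

We have X ~ Poisson(λ=5.65).

(a) Moments:
E[X] = 5.6500
Var(X) = 5.6500
σ = √Var(X) = 2.3770

(b) Point probability using PMF:
P(X = 2) = 0.056144

(c) Cumulative probability using CDF:
P(X ≤ 8) = F(8) = 0.881195

(d) Range probability:
P(2 ≤ X ≤ 8) = P(X ≤ 8) - P(X ≤ 1)
                   = F(8) - F(1)
                   = 0.881195 - 0.023391
                   = 0.857804

This means approximately 85.8% of outcomes fall in the interval [2, 8].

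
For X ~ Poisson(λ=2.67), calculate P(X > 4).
0.132660

We have X ~ Poisson(λ=2.67).

P(X > 4) = 1 - P(X ≤ 4)
                = 1 - F(4)
                = 1 - 0.867340
                = 0.132660

So there's approximately a 13.3% chance that X exceeds 4.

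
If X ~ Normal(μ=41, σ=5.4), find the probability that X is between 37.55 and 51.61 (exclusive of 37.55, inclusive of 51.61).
0.713835

We have X ~ Normal(μ=41, σ=5.4).

To find P(37.55 < X ≤ 51.61), we use:
P(37.55 < X ≤ 51.61) = P(X ≤ 51.61) - P(X ≤ 37.55)
                 = F(51.61) - F(37.55)
                 = 0.975282 - 0.261448
                 = 0.713835

So there's approximately a 71.4% chance that X falls in this range.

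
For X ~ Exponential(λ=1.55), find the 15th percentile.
0.1049

We have X ~ Exponential(λ=1.55).

We want to find x such that P(X ≤ x) = 0.15.

This is the 15th percentile, which means 15% of values fall below this point.

Using the inverse CDF (quantile function):
x = F⁻¹(0.15) = 0.1049

Verification: P(X ≤ 0.1049) = 0.15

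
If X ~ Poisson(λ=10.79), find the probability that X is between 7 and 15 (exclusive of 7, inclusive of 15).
0.760895

We have X ~ Poisson(λ=10.79).

To find P(7 < X ≤ 15), we use:
P(7 < X ≤ 15) = P(X ≤ 15) - P(X ≤ 7)
                 = F(15) - F(7)
                 = 0.918173 - 0.157278
                 = 0.760895

So there's approximately a 76.1% chance that X falls in this range.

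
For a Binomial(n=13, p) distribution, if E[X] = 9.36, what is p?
p = 0.72

For a Binomial(n, p) distribution:
E[X] = n × p

Given n = 13 and E[X] = 9.36:
9.36 = 13 × p
p = 9.36 / 13 = 0.72

Verification: Binomial(13, 0.72) has E[X] = 9.36 ✓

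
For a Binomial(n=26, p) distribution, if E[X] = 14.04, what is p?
p = 0.54

For a Binomial(n, p) distribution:
E[X] = n × p

Given n = 26 and E[X] = 14.04:
14.04 = 26 × p
p = 14.04 / 26 = 0.54

Verification: Binomial(26, 0.54) has E[X] = 14.04 ✓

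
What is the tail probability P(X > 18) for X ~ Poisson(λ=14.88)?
0.172157

We have X ~ Poisson(λ=14.88).

P(X > 18) = 1 - P(X ≤ 18)
                = 1 - F(18)
                = 1 - 0.827843
                = 0.172157

So there's approximately a 17.2% chance that X exceeds 18.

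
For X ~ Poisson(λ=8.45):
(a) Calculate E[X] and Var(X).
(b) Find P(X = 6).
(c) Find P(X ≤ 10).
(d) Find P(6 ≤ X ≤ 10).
(a) E[X] = 8.4500, Var(X) = 8.4500
(b) P(X = 6) = 0.108148
(c) P(X ≤ 10) = 0.768857
(d) P(6 ≤ X ≤ 10) = 0.615459

We have X ~ Poisson(λ=8.45).

(a) Moments:
E[X] = 8.4500
Var(X) = 8.4500
σ = √Var(X) = 2.9069

(b) Point probability using PMF:
P(X = 6) = 0.108148

(c) Cumulative probability using CDF:
P(X ≤ 10) = F(10) = 0.768857

(d) Range probability:
P(6 ≤ X ≤ 10) = P(X ≤ 10) - P(X ≤ 5)
                   = F(10) - F(5)
                   = 0.768857 - 0.153398
                   = 0.615459

This means approximately 61.5% of outcomes fall in the interval [6, 10].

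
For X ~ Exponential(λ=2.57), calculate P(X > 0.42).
0.339799

We have X ~ Exponential(λ=2.57).

P(X > 0.42) = 1 - P(X ≤ 0.42)
                = 1 - F(0.42)
                = 1 - 0.660201
                = 0.339799

So there's approximately a 34.0% chance that X exceeds 0.42.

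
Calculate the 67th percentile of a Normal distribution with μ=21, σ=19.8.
29.7103

We have X ~ Normal(μ=21, σ=19.8).

We want to find x such that P(X ≤ x) = 0.67.

This is the 67th percentile, which means 67% of values fall below this point.

Using the inverse CDF (quantile function):
x = F⁻¹(0.67) = 29.7103

Verification: P(X ≤ 29.7103) = 0.67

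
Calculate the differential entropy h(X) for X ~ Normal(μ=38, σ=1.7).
1.9496 nats

We have X ~ Normal(μ=38, σ=1.7).

The differential entropy measures the uncertainty or information content of the distribution.

For a Normal distribution with μ=38, σ=1.7:
h(X) = 1.9496 nats

(In bits, this would be 2.8126 bits.)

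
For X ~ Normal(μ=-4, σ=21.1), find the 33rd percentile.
-13.2822

We have X ~ Normal(μ=-4, σ=21.1).

We want to find x such that P(X ≤ x) = 0.33.

This is the 33rd percentile, which means 33% of values fall below this point.

Using the inverse CDF (quantile function):
x = F⁻¹(0.33) = -13.2822

Verification: P(X ≤ -13.2822) = 0.33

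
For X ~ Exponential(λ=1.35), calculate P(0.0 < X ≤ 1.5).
0.868006

We have X ~ Exponential(λ=1.35).

To find P(0.0 < X ≤ 1.5), we use:
P(0.0 < X ≤ 1.5) = P(X ≤ 1.5) - P(X ≤ 0.0)
                 = F(1.5) - F(0.0)
                 = 0.868006 - 0.000000
                 = 0.868006

So there's approximately a 86.8% chance that X falls in this range.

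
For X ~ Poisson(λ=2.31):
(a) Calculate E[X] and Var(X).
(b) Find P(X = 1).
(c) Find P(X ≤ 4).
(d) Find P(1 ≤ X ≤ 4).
(a) E[X] = 2.3100, Var(X) = 2.3100
(b) P(X = 1) = 0.229293
(c) P(X ≤ 4) = 0.915076
(d) P(1 ≤ X ≤ 4) = 0.815815

We have X ~ Poisson(λ=2.31).

(a) Moments:
E[X] = 2.3100
Var(X) = 2.3100
σ = √Var(X) = 1.5199

(b) Point probability using PMF:
P(X = 1) = 0.229293

(c) Cumulative probability using CDF:
P(X ≤ 4) = F(4) = 0.915076

(d) Range probability:
P(1 ≤ X ≤ 4) = P(X ≤ 4) - P(X ≤ 0)
                   = F(4) - F(0)
                   = 0.915076 - 0.099261
                   = 0.815815

This means approximately 81.6% of outcomes fall in the interval [1, 4].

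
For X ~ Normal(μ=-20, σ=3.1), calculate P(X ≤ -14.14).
0.970643

We have X ~ Normal(μ=-20, σ=3.1).

The CDF gives us P(X ≤ k).

Using the CDF:
P(X ≤ -14.14) = 0.970643

This means there's approximately a 97.1% chance that X is at most -14.14.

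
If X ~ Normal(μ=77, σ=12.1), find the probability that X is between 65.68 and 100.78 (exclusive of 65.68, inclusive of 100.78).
0.800554

We have X ~ Normal(μ=77, σ=12.1).

To find P(65.68 < X ≤ 100.78), we use:
P(65.68 < X ≤ 100.78) = P(X ≤ 100.78) - P(X ≤ 65.68)
                 = F(100.78) - F(65.68)
                 = 0.975310 - 0.174756
                 = 0.800554

So there's approximately a 80.1% chance that X falls in this range.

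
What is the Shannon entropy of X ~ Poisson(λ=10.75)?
2.5982 nats

We have X ~ Poisson(λ=10.75).

The Shannon entropy measures the uncertainty or information content of the distribution.

For a Poisson distribution with λ=10.75:
H(X) = 2.5982 nats

(In bits, this would be 3.7484 bits.)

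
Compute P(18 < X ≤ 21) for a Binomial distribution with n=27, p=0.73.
0.484827

We have X ~ Binomial(n=27, p=0.73).

To find P(18 < X ≤ 21), we use:
P(18 < X ≤ 21) = P(X ≤ 21) - P(X ≤ 18)
                 = F(21) - F(18)
                 = 0.776737 - 0.291911
                 = 0.484827

So there's approximately a 48.5% chance that X falls in this range.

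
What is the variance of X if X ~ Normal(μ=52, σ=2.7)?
7.2900

We have X ~ Normal(μ=52, σ=2.7).

For a Normal distribution with μ=52, σ=2.7:
Var(X) = 7.2900

The variance measures the spread of the distribution around the mean.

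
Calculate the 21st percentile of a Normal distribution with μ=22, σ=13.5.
11.1133

We have X ~ Normal(μ=22, σ=13.5).

We want to find x such that P(X ≤ x) = 0.21.

This is the 21st percentile, which means 21% of values fall below this point.

Using the inverse CDF (quantile function):
x = F⁻¹(0.21) = 11.1133

Verification: P(X ≤ 11.1133) = 0.21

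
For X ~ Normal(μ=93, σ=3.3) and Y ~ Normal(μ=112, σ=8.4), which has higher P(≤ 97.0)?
X has higher probability (P(X ≤ 97.0) = 0.8873 > P(Y ≤ 97.0) = 0.0371)

Compute P(≤ 97.0) for each distribution:

X ~ Normal(μ=93, σ=3.3):
P(X ≤ 97.0) = 0.8873

Y ~ Normal(μ=112, σ=8.4):
P(Y ≤ 97.0) = 0.0371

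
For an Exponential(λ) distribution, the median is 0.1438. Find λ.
λ = 4.8202

For X ~ Exponential(λ), the CDF is F(x) = 1 - e^(-λx).
The median m satisfies F(m) = 0.5:
1 - e^(-λm) = 0.5
e^(-λm) = 0.5
λm = ln(2)
m = ln(2) / λ

Given m = 0.1438:
λ = ln(2) / 0.1438 = 0.693147 / 0.1438 = 4.8202

Verification: ln(2) / 4.8202 = 0.1438 ✓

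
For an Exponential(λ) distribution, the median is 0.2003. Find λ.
λ = 3.4605

For X ~ Exponential(λ), the CDF is F(x) = 1 - e^(-λx).
The median m satisfies F(m) = 0.5:
1 - e^(-λm) = 0.5
e^(-λm) = 0.5
λm = ln(2)
m = ln(2) / λ

Given m = 0.2003:
λ = ln(2) / 0.2003 = 0.693147 / 0.2003 = 3.4605

Verification: ln(2) / 3.4605 = 0.2003 ✓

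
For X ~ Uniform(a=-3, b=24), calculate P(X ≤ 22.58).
0.947407

We have X ~ Uniform(a=-3, b=24).

The CDF gives us P(X ≤ k).

Using the CDF:
P(X ≤ 22.58) = 0.947407

This means there's approximately a 94.7% chance that X is at most 22.58.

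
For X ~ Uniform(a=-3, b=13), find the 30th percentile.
1.8000

We have X ~ Uniform(a=-3, b=13).

We want to find x such that P(X ≤ x) = 0.3.

This is the 30th percentile, which means 30% of values fall below this point.

Using the inverse CDF (quantile function):
x = F⁻¹(0.3) = 1.8000

Verification: P(X ≤ 1.8000) = 0.3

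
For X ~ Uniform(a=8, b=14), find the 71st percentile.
12.2600

We have X ~ Uniform(a=8, b=14).

We want to find x such that P(X ≤ x) = 0.71.

This is the 71st percentile, which means 71% of values fall below this point.

Using the inverse CDF (quantile function):
x = F⁻¹(0.71) = 12.2600

Verification: P(X ≤ 12.2600) = 0.71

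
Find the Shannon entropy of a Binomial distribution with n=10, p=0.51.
1.8757 nats

We have X ~ Binomial(n=10, p=0.51).

The Shannon entropy measures the uncertainty or information content of the distribution.

For a Binomial distribution with n=10, p=0.51:
H(X) = 1.8757 nats

(In bits, this would be 2.7061 bits.)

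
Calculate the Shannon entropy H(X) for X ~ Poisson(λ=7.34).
2.4033 nats

We have X ~ Poisson(λ=7.34).

The Shannon entropy measures the uncertainty or information content of the distribution.

For a Poisson distribution with λ=7.34:
H(X) = 2.4033 nats

(In bits, this would be 3.4672 bits.)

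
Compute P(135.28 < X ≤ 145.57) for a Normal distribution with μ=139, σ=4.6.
0.714046

We have X ~ Normal(μ=139, σ=4.6).

To find P(135.28 < X ≤ 145.57), we use:
P(135.28 < X ≤ 145.57) = P(X ≤ 145.57) - P(X ≤ 135.28)
                 = F(145.57) - F(135.28)
                 = 0.923392 - 0.209345
                 = 0.714046

So there's approximately a 71.4% chance that X falls in this range.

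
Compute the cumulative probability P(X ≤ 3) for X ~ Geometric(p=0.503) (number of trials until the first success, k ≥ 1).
0.877237

We have X ~ Geometric(p=0.503) (number of trials until the first success, k ≥ 1).

The CDF gives us P(X ≤ k).

Using the CDF:
P(X ≤ 3) = 0.877237

This means there's approximately a 87.7% chance that X is at most 3.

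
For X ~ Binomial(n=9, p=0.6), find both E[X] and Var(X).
E[X] = 5.4000, Var(X) = 2.1600

We have X ~ Binomial(n=9, p=0.6).

For a Binomial distribution with n=9, p=0.6:

Expected value:
E[X] = 5.4000

Variance:
Var(X) = 2.1600

Standard deviation:
σ = √Var(X) = 1.4697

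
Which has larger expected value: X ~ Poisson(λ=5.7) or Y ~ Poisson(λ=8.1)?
Y has larger mean (8.1000 > 5.7000)

Compute the expected value for each distribution:

X ~ Poisson(λ=5.7):
E[X] = 5.7000

Y ~ Poisson(λ=8.1):
E[Y] = 8.1000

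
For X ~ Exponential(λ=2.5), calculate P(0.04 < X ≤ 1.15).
0.848421

We have X ~ Exponential(λ=2.5).

To find P(0.04 < X ≤ 1.15), we use:
P(0.04 < X ≤ 1.15) = P(X ≤ 1.15) - P(X ≤ 0.04)
                 = F(1.15) - F(0.04)
                 = 0.943584 - 0.095163
                 = 0.848421

So there's approximately a 84.8% chance that X falls in this range.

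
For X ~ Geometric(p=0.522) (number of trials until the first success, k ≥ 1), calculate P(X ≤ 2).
0.771516

We have X ~ Geometric(p=0.522) (number of trials until the first success, k ≥ 1).

The CDF gives us P(X ≤ k).

Using the CDF:
P(X ≤ 2) = 0.771516

This means there's approximately a 77.2% chance that X is at most 2.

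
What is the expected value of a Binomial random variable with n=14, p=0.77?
10.7800

We have X ~ Binomial(n=14, p=0.77).

For a Binomial distribution with n=14, p=0.77:
E[X] = 10.7800

This is the expected (average) value of X.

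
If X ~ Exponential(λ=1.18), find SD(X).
0.8475

We have X ~ Exponential(λ=1.18).

For an Exponential distribution with λ=1.18:
σ = √Var(X) = 0.8475

The standard deviation is the square root of the variance.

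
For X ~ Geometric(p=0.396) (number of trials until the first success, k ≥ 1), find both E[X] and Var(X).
E[X] = 2.5253, Var(X) = 3.8516

We have X ~ Geometric(p=0.396) (number of trials until the first success, k ≥ 1).

For a Geometric distribution with p=0.396 (number of trials until the first success, k ≥ 1):

Expected value:
E[X] = 2.5253

Variance:
Var(X) = 3.8516

Standard deviation:
σ = √Var(X) = 1.9626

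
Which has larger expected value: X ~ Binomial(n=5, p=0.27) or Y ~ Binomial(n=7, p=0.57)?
Y has larger mean (3.9900 > 1.3500)

Compute the expected value for each distribution:

X ~ Binomial(n=5, p=0.27):
E[X] = 1.3500

Y ~ Binomial(n=7, p=0.57):
E[Y] = 3.9900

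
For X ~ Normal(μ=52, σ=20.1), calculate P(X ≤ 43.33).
0.333109

We have X ~ Normal(μ=52, σ=20.1).

The CDF gives us P(X ≤ k).

Using the CDF:
P(X ≤ 43.33) = 0.333109

This means there's approximately a 33.3% chance that X is at most 43.33.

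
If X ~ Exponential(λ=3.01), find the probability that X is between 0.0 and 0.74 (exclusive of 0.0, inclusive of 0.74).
0.892192

We have X ~ Exponential(λ=3.01).

To find P(0.0 < X ≤ 0.74), we use:
P(0.0 < X ≤ 0.74) = P(X ≤ 0.74) - P(X ≤ 0.0)
                 = F(0.74) - F(0.0)
                 = 0.892192 - 0.000000
                 = 0.892192

So there's approximately a 89.2% chance that X falls in this range.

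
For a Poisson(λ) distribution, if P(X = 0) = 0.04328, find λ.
λ = 3.1401

For a Poisson(λ) distribution, the PMF at 0 is:
P(X = 0) = λ^0 e^(-λ) / 0! = e^(-λ)

Given P(X = 0) = 0.04328:
e^(-λ) = 0.04328
-λ = ln(0.04328)
λ = -ln(0.04328) = 3.1401

Verification: e^(-3.1401) = 0.04328 ✓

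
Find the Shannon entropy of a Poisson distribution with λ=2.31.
1.7865 nats

We have X ~ Poisson(λ=2.31).

The Shannon entropy measures the uncertainty or information content of the distribution.

For a Poisson distribution with λ=2.31:
H(X) = 1.7865 nats

(In bits, this would be 2.5773 bits.)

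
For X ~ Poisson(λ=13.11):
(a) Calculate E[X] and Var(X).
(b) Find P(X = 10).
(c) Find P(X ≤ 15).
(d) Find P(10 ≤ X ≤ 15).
(a) E[X] = 13.1100, Var(X) = 13.1100
(b) P(X = 10) = 0.083688
(c) P(X ≤ 15) = 0.753794
(d) P(10 ≤ X ≤ 15) = 0.595125

We have X ~ Poisson(λ=13.11).

(a) Moments:
E[X] = 13.1100
Var(X) = 13.1100
σ = √Var(X) = 3.6208

(b) Point probability using PMF:
P(X = 10) = 0.083688

(c) Cumulative probability using CDF:
P(X ≤ 15) = F(15) = 0.753794

(d) Range probability:
P(10 ≤ X ≤ 15) = P(X ≤ 15) - P(X ≤ 9)
                   = F(15) - F(9)
                   = 0.753794 - 0.158668
                   = 0.595125

This means approximately 59.5% of outcomes fall in the interval [10, 15].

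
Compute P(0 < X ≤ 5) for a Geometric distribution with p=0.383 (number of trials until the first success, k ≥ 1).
0.910582

We have X ~ Geometric(p=0.383) (number of trials until the first success, k ≥ 1).

To find P(0 < X ≤ 5), we use:
P(0 < X ≤ 5) = P(X ≤ 5) - P(X ≤ 0)
                 = F(5) - F(0)
                 = 0.910582 - 0.000000
                 = 0.910582

So there's approximately a 91.1% chance that X falls in this range.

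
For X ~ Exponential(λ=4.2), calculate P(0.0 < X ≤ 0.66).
0.937463

We have X ~ Exponential(λ=4.2).

To find P(0.0 < X ≤ 0.66), we use:
P(0.0 < X ≤ 0.66) = P(X ≤ 0.66) - P(X ≤ 0.0)
                 = F(0.66) - F(0.0)
                 = 0.937463 - 0.000000
                 = 0.937463

So there's approximately a 93.7% chance that X falls in this range.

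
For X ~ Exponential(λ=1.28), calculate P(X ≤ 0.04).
0.049911

We have X ~ Exponential(λ=1.28).

The CDF gives us P(X ≤ k).

Using the CDF:
P(X ≤ 0.04) = 0.049911

This means there's approximately a 5.0% chance that X is at most 0.04.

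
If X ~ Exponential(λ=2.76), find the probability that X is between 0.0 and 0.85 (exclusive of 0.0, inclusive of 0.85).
0.904249

We have X ~ Exponential(λ=2.76).

To find P(0.0 < X ≤ 0.85), we use:
P(0.0 < X ≤ 0.85) = P(X ≤ 0.85) - P(X ≤ 0.0)
                 = F(0.85) - F(0.0)
                 = 0.904249 - 0.000000
                 = 0.904249

So there's approximately a 90.4% chance that X falls in this range.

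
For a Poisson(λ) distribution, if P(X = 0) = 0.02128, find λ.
λ = 3.8500

For a Poisson(λ) distribution, the PMF at 0 is:
P(X = 0) = λ^0 e^(-λ) / 0! = e^(-λ)

Given P(X = 0) = 0.02128:
e^(-λ) = 0.02128
-λ = ln(0.02128)
λ = -ln(0.02128) = 3.8500

Verification: e^(-3.8500) = 0.02128 ✓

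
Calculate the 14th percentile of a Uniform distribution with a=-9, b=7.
-6.7600

We have X ~ Uniform(a=-9, b=7).

We want to find x such that P(X ≤ x) = 0.14.

This is the 14th percentile, which means 14% of values fall below this point.

Using the inverse CDF (quantile function):
x = F⁻¹(0.14) = -6.7600

Verification: P(X ≤ -6.7600) = 0.14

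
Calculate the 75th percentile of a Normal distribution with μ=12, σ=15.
22.1173

We have X ~ Normal(μ=12, σ=15).

We want to find x such that P(X ≤ x) = 0.75.

This is the 75th percentile, which means 75% of values fall below this point.

Using the inverse CDF (quantile function):
x = F⁻¹(0.75) = 22.1173

Verification: P(X ≤ 22.1173) = 0.75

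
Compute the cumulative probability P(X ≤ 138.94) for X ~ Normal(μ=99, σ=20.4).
0.974876

We have X ~ Normal(μ=99, σ=20.4).

The CDF gives us P(X ≤ k).

Using the CDF:
P(X ≤ 138.94) = 0.974876

This means there's approximately a 97.5% chance that X is at most 138.94.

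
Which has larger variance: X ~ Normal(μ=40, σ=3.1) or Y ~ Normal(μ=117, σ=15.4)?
Y has larger variance (237.1600 > 9.6100)

Compute the variance for each distribution:

X ~ Normal(μ=40, σ=3.1):
Var(X) = 9.6100

Y ~ Normal(μ=117, σ=15.4):
Var(Y) = 237.1600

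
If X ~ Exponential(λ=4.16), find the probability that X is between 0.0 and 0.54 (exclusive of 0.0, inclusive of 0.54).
0.894221

We have X ~ Exponential(λ=4.16).

To find P(0.0 < X ≤ 0.54), we use:
P(0.0 < X ≤ 0.54) = P(X ≤ 0.54) - P(X ≤ 0.0)
                 = F(0.54) - F(0.0)
                 = 0.894221 - 0.000000
                 = 0.894221

So there's approximately a 89.4% chance that X falls in this range.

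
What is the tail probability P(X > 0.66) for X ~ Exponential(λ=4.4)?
0.054804

We have X ~ Exponential(λ=4.4).

P(X > 0.66) = 1 - P(X ≤ 0.66)
                = 1 - F(0.66)
                = 1 - 0.945196
                = 0.054804

So there's approximately a 5.5% chance that X exceeds 0.66.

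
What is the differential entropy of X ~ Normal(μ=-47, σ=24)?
4.5970 nats

We have X ~ Normal(μ=-47, σ=24).

The differential entropy measures the uncertainty or information content of the distribution.

For a Normal distribution with μ=-47, σ=24:
h(X) = 4.5970 nats

(In bits, this would be 6.6321 bits.)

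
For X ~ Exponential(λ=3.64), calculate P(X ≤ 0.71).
0.924559

We have X ~ Exponential(λ=3.64).

The CDF gives us P(X ≤ k).

Using the CDF:
P(X ≤ 0.71) = 0.924559

This means there's approximately a 92.5% chance that X is at most 0.71.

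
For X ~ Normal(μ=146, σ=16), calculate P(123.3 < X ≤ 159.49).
0.722435

We have X ~ Normal(μ=146, σ=16).

To find P(123.3 < X ≤ 159.49), we use:
P(123.3 < X ≤ 159.49) = P(X ≤ 159.49) - P(X ≤ 123.3)
                 = F(159.49) - F(123.3)
                 = 0.800421 - 0.077986
                 = 0.722435

So there's approximately a 72.2% chance that X falls in this range.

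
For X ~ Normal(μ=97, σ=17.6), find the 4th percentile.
66.1879

We have X ~ Normal(μ=97, σ=17.6).

We want to find x such that P(X ≤ x) = 0.04.

This is the 4th percentile, which means 4% of values fall below this point.

Using the inverse CDF (quantile function):
x = F⁻¹(0.04) = 66.1879

Verification: P(X ≤ 66.1879) = 0.04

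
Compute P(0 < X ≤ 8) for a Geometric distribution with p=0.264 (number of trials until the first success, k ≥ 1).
0.913896

We have X ~ Geometric(p=0.264) (number of trials until the first success, k ≥ 1).

To find P(0 < X ≤ 8), we use:
P(0 < X ≤ 8) = P(X ≤ 8) - P(X ≤ 0)
                 = F(8) - F(0)
                 = 0.913896 - 0.000000
                 = 0.913896

So there's approximately a 91.4% chance that X falls in this range.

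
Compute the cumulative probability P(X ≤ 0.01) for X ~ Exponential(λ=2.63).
0.025957

We have X ~ Exponential(λ=2.63).

The CDF gives us P(X ≤ k).

Using the CDF:
P(X ≤ 0.01) = 0.025957

This means there's approximately a 2.6% chance that X is at most 0.01.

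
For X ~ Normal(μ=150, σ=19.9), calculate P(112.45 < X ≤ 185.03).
0.931237

We have X ~ Normal(μ=150, σ=19.9).

To find P(112.45 < X ≤ 185.03), we use:
P(112.45 < X ≤ 185.03) = P(X ≤ 185.03) - P(X ≤ 112.45)
                 = F(185.03) - F(112.45)
                 = 0.960822 - 0.029585
                 = 0.931237

So there's approximately a 93.1% chance that X falls in this range.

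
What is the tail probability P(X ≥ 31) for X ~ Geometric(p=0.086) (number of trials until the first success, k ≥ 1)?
0.067357

We have X ~ Geometric(p=0.086) (number of trials until the first success, k ≥ 1).

For discrete distributions, P(X ≥ 31) = 1 - P(X ≤ 30).

P(X ≤ 30) = 0.932643
P(X ≥ 31) = 1 - 0.932643 = 0.067357

So there's approximately a 6.7% chance that X is at least 31.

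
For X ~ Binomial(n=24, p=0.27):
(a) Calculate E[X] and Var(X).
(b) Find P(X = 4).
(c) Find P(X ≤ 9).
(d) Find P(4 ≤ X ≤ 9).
(a) E[X] = 6.4800, Var(X) = 4.7304
(b) P(X = 4) = 0.104299
(c) P(X ≤ 9) = 0.913843
(d) P(4 ≤ X ≤ 9) = 0.835146

We have X ~ Binomial(n=24, p=0.27).

(a) Moments:
E[X] = 6.4800
Var(X) = 4.7304
σ = √Var(X) = 2.1749

(b) Point probability using PMF:
P(X = 4) = 0.104299

(c) Cumulative probability using CDF:
P(X ≤ 9) = F(9) = 0.913843

(d) Range probability:
P(4 ≤ X ≤ 9) = P(X ≤ 9) - P(X ≤ 3)
                   = F(9) - F(3)
                   = 0.913843 - 0.078697
                   = 0.835146

This means approximately 83.5% of outcomes fall in the interval [4, 9].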